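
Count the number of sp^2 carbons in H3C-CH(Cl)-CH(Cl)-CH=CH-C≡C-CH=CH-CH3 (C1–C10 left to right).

4

C1: sp3
C2: sp3
C3: sp3
C4: sp2 ✓
C5: sp2 ✓
C6: sp
C7: sp
C8: sp2 ✓
C9: sp2 ✓
C10: sp3
C4, C5, C8, C9 → 4 sp2 carbons.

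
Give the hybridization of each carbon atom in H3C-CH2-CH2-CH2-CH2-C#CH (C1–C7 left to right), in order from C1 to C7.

C1 carries 4 σ bonds, giving a steric number of 4, so it is sp3.
C2 (4 σ bonds) has steric number 4: sp3.
C3: 4 σ bonds — 4 electron domains, sp3.
C4: 4 σ bonds — 4 electron domains, sp3.
C5 — 4 σ bonds. Steric number 4, so sp3.
C6 — 2 σ bonds, plus two π bonds. Steric number 2, so sp.
C7 — 2 σ bonds, plus two π bonds. Steric number 2, so sp.

C1 sp3, C2 sp3, C3 sp3, C4 sp3, C5 sp3, C6 sp, C7 sp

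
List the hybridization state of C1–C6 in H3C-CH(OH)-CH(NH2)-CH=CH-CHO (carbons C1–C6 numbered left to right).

C1: 4 σ bonds; 4 regions of electron density → sp3.
C2: 4 σ bonds; 4 regions of electron density → sp3.
C3 — 4 σ bonds. Steric number 4, so sp3.
C4: 3 σ bonds, plus one π bond; 3 regions of electron density → sp2.
C5 (3 σ bonds, plus one π bond) has steric number 3: sp2.
C6 carries 3 σ bonds, plus one π bond, giving a steric number of 3, so it is sp2.

C1 sp3, C2 sp3, C3 sp3, C4 sp2, C5 sp2, C6 sp2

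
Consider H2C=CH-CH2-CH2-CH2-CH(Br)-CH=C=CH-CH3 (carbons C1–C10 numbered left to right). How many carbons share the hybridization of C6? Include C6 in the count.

5

C6 is sp3 (only σ bonds).
C1: sp2
C2: sp2
C3: sp3 ✓
C4: sp3 ✓
C5: sp3 ✓
C6: sp3 ✓
C7: sp2
C8: sp
C9: sp2
C10: sp3 ✓
5 carbons are sp3.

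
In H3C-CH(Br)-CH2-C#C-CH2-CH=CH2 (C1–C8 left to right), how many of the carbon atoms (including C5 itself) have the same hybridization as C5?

2

C5 is sp (two π bonds).
C1: sp3
C2: sp3
C3: sp3
C4: sp ✓
C5: sp ✓
C6: sp3
C7: sp2
C8: sp2
2 carbons are sp.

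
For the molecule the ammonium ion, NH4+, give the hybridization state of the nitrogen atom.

sp^3

Four σ bonds, no lone pair → sp3, tetrahedral.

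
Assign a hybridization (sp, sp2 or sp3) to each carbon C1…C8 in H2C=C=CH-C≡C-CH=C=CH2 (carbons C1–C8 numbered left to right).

C1 sp2, C2 sp, C3 sp2, C4 sp, C5 sp, C6 sp2, C7 sp, C8 sp2

C1 (3 σ bonds, plus one π bond) has steric number 3: sp2.
C2 (2 σ bonds, plus two π bonds) has steric number 2: sp.
C3 (3 σ bonds, plus one π bond) has steric number 3: sp2.
C4: 2 σ bonds, plus two π bonds; 2 regions of electron density → sp.
C5 carries 2 σ bonds, plus two π bonds, giving a steric number of 2, so it is sp.
C6 — 3 σ bonds, plus one π bond. Steric number 3, so sp2.
C7: 2 σ bonds, plus two π bonds; 2 regions of electron density → sp.
C8 carries 3 σ bonds, plus one π bond, giving a steric number of 3, so it is sp2.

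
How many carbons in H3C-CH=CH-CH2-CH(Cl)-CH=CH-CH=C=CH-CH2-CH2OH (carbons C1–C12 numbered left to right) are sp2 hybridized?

C1: sp3
C2: sp2 ✓
C3: sp2 ✓
C4: sp3
C5: sp3
C6: sp2 ✓
C7: sp2 ✓
C8: sp2 ✓
C9: sp
C10: sp2 ✓
C11: sp3
C12: sp3
C2, C3, C6, C7, C8, C10 → 6 sp2 carbons.

6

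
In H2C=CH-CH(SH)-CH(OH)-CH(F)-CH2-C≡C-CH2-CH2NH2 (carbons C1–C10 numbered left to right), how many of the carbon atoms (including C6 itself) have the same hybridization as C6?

6

C6 is sp3 (only σ bonds).
C1: sp2
C2: sp2
C3: sp3 ✓
C4: sp3 ✓
C5: sp3 ✓
C6: sp3 ✓
C7: sp
C8: sp
C9: sp3 ✓
C10: sp3 ✓
6 carbons are sp3.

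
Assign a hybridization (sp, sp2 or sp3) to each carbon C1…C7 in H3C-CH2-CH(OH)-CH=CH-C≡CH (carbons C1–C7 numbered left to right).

C1 sp3, C2 sp3, C3 sp3, C4 sp2, C5 sp2, C6 sp, C7 sp

C1 has 4 σ bonds: steric number 4 → sp3.
C2 is sp3: 4 σ bonds, 4 electron-density regions.
C3 — 4 σ bonds. Steric number 4, so sp3.
C4 is sp2: 3 σ bonds, plus one π bond, 3 electron-density regions.
C5: 3 σ bonds, plus one π bond — 3 electron domains, sp2.
C6: 2 σ bonds, plus two π bonds; 2 regions of electron density → sp.
C7: 2 σ bonds, plus two π bonds — 2 electron domains, sp.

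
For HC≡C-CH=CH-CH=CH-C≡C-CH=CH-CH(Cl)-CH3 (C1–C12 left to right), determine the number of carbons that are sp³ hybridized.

C1: sp
C2: sp
C3: sp2
C4: sp2
C5: sp2
C6: sp2
C7: sp
C8: sp
C9: sp2
C10: sp2
C11: sp3 ✓
C12: sp3 ✓
C11, C12 → 2 sp3 carbons.

2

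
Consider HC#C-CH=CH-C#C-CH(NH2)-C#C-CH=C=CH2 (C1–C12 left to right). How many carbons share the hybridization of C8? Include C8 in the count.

7

C8 is sp (two π bonds).
C1: sp ✓
C2: sp ✓
C3: sp2
C4: sp2
C5: sp ✓
C6: sp ✓
C7: sp3
C8: sp ✓
C9: sp ✓
C10: sp2
C11: sp ✓
C12: sp2
7 carbons are sp.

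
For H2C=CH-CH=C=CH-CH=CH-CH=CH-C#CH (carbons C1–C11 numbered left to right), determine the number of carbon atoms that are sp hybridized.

C1: sp2
C2: sp2
C3: sp2
C4: sp ✓
C5: sp2
C6: sp2
C7: sp2
C8: sp2
C9: sp2
C10: sp ✓
C11: sp ✓
C4, C10, C11 → 3 sp carbons.

3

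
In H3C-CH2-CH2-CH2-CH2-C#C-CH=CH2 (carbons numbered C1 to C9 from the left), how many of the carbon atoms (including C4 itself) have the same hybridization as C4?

C4 is sp3 (only σ bonds).
C1: sp3 ✓
C2: sp3 ✓
C3: sp3 ✓
C4: sp3 ✓
C5: sp3 ✓
C6: sp
C7: sp
C8: sp2
C9: sp2
5 carbons are sp3.

5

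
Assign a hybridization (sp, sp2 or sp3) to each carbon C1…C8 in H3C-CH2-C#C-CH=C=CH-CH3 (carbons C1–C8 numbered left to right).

C1 sp3, C2 sp3, C3 sp, C4 sp, C5 sp2, C6 sp, C7 sp2, C8 sp3

C1 (4 σ bonds) has steric number 4: sp3.
C2 is sp3: 4 σ bonds, 4 electron-density regions.
C3: 2 σ bonds, plus two π bonds — 2 electron domains, sp.
C4 has 2 σ bonds, plus two π bonds: steric number 2 → sp.
C5 — 3 σ bonds, plus one π bond. Steric number 3, so sp2.
C6: 2 σ bonds, plus two π bonds; 2 regions of electron density → sp.
C7 — 3 σ bonds, plus one π bond. Steric number 3, so sp2.
C8 (4 σ bonds) has steric number 4: sp3.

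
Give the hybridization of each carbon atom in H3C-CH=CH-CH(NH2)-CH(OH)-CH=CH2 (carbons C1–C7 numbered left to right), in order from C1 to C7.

C1 sp3, C2 sp2, C3 sp2, C4 sp3, C5 sp3, C6 sp2, C7 sp2

C1 — 4 σ bonds. Steric number 4, so sp3.
C2 — 3 σ bonds, plus one π bond. Steric number 3, so sp2.
C3 (3 σ bonds, plus one π bond) has steric number 3: sp2.
C4 — 4 σ bonds. Steric number 4, so sp3.
C5 — 4 σ bonds. Steric number 4, so sp3.
C6: 3 σ bonds, plus one π bond; 3 regions of electron density → sp2.
C7 (3 σ bonds, plus one π bond) has steric number 3: sp2.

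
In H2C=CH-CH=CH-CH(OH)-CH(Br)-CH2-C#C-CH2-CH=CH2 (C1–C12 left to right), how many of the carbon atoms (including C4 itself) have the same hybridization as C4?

6

C4 is sp2 (one π bond).
C1: sp2 ✓
C2: sp2 ✓
C3: sp2 ✓
C4: sp2 ✓
C5: sp3
C6: sp3
C7: sp3
C8: sp
C9: sp
C10: sp3
C11: sp2 ✓
C12: sp2 ✓
6 carbons are sp2.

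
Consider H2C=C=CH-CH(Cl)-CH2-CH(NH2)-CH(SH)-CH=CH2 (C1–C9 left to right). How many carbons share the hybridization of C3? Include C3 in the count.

4

C3 is sp2 (one π bond).
C1: sp2 ✓
C2: sp
C3: sp2 ✓
C4: sp3
C5: sp3
C6: sp3
C7: sp3
C8: sp2 ✓
C9: sp2 ✓
4 carbons are sp2.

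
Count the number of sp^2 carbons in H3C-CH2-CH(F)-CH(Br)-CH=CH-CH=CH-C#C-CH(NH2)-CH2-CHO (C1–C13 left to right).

5

C1: sp3
C2: sp3
C3: sp3
C4: sp3
C5: sp2 ✓
C6: sp2 ✓
C7: sp2 ✓
C8: sp2 ✓
C9: sp
C10: sp
C11: sp3
C12: sp3
C13: sp2 ✓
C5, C6, C7, C8, C13 → 5 sp2 carbons.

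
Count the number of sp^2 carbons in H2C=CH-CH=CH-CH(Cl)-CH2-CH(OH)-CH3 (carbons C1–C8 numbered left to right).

4

C1: sp2 ✓
C2: sp2 ✓
C3: sp2 ✓
C4: sp2 ✓
C5: sp3
C6: sp3
C7: sp3
C8: sp3
C1, C2, C3, C4 → 4 sp2 carbons.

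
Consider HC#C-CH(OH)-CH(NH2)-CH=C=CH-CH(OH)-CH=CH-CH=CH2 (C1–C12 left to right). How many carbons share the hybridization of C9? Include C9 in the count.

6

C9 is sp2 (one π bond).
C1: sp
C2: sp
C3: sp3
C4: sp3
C5: sp2 ✓
C6: sp
C7: sp2 ✓
C8: sp3
C9: sp2 ✓
C10: sp2 ✓
C11: sp2 ✓
C12: sp2 ✓
6 carbons are sp2.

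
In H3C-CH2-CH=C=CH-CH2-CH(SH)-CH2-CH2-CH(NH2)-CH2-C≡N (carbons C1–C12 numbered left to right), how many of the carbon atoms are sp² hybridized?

C1: sp3
C2: sp3
C3: sp2 ✓
C4: sp
C5: sp2 ✓
C6: sp3
C7: sp3
C8: sp3
C9: sp3
C10: sp3
C11: sp3
C12: sp
C3, C5 → 2 sp2 carbons.

2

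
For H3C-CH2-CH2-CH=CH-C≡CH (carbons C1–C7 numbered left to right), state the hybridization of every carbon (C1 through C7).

C1 — 4 σ bonds. Steric number 4, so sp3.
C2 — 4 σ bonds. Steric number 4, so sp3.
C3 is sp3: 4 σ bonds, 4 electron-density regions.
C4 (3 σ bonds, plus one π bond) has steric number 3: sp2.
C5: 3 σ bonds, plus one π bond; 3 regions of electron density → sp2.
C6: 2 σ bonds, plus two π bonds; 2 regions of electron density → sp.
C7 (2 σ bonds, plus two π bonds) has steric number 2: sp.

C1 sp3, C2 sp3, C3 sp3, C4 sp2, C5 sp2, C6 sp, C7 sp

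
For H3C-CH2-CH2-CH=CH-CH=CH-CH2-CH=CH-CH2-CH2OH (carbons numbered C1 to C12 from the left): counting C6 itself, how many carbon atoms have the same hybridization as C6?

6

C6 is sp2 (one π bond).
C1: sp3
C2: sp3
C3: sp3
C4: sp2 ✓
C5: sp2 ✓
C6: sp2 ✓
C7: sp2 ✓
C8: sp3
C9: sp2 ✓
C10: sp2 ✓
C11: sp3
C12: sp3
6 carbons are sp2.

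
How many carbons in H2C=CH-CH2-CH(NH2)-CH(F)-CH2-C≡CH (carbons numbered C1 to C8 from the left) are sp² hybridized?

C1: sp2 ✓
C2: sp2 ✓
C3: sp3
C4: sp3
C5: sp3
C6: sp3
C7: sp
C8: sp
C1, C2 → 2 sp2 carbons.

2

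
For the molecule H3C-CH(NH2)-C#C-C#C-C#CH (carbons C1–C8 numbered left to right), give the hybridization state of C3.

C3 carries 2 σ bonds, plus two π bonds, giving a steric number of 2, so it is sp.

sp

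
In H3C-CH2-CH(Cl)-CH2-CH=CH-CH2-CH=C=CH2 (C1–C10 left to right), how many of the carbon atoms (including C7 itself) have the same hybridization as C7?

5

C7 is sp3 (only σ bonds).
C1: sp3 ✓
C2: sp3 ✓
C3: sp3 ✓
C4: sp3 ✓
C5: sp2
C6: sp2
C7: sp3 ✓
C8: sp2
C9: sp
C10: sp2
5 carbons are sp3.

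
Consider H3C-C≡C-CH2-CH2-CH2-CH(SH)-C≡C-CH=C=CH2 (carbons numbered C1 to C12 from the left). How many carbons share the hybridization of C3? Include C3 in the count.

C3 is sp (two π bonds).
C1: sp3
C2: sp ✓
C3: sp ✓
C4: sp3
C5: sp3
C6: sp3
C7: sp3
C8: sp ✓
C9: sp ✓
C10: sp2
C11: sp ✓
C12: sp2
5 carbons are sp.

5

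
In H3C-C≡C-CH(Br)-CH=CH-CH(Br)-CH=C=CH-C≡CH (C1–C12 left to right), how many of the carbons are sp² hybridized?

4

C1: sp3
C2: sp
C3: sp
C4: sp3
C5: sp2 ✓
C6: sp2 ✓
C7: sp3
C8: sp2 ✓
C9: sp
C10: sp2 ✓
C11: sp
C12: sp
C5, C6, C8, C10 → 4 sp2 carbons.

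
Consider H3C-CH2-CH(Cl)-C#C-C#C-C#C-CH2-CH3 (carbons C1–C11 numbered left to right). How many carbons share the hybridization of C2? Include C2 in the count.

5

C2 is sp3 (only σ bonds).
C1: sp3 ✓
C2: sp3 ✓
C3: sp3 ✓
C4: sp
C5: sp
C6: sp
C7: sp
C8: sp
C9: sp
C10: sp3 ✓
C11: sp3 ✓
5 carbons are sp3.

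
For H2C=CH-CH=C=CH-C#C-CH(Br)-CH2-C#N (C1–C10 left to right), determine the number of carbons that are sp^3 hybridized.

C1: sp2
C2: sp2
C3: sp2
C4: sp
C5: sp2
C6: sp
C7: sp
C8: sp3 ✓
C9: sp3 ✓
C10: sp
C8, C9 → 2 sp3 carbons.

2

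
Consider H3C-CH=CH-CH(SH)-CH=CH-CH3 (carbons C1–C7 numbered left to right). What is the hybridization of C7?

sp3

C7 (4 σ bonds) has steric number 4: sp3.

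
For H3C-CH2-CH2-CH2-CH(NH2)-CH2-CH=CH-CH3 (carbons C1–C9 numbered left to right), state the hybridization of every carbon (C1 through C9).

C1 is sp3: 4 σ bonds, 4 electron-density regions.
C2 has 4 σ bonds: steric number 4 → sp3.
C3 (4 σ bonds) has steric number 4: sp3.
C4: 4 σ bonds; 4 regions of electron density → sp3.
C5 — 4 σ bonds. Steric number 4, so sp3.
C6 — 4 σ bonds. Steric number 4, so sp3.
C7: 3 σ bonds, plus one π bond — 3 electron domains, sp2.
C8: 3 σ bonds, plus one π bond — 3 electron domains, sp2.
C9 is sp3: 4 σ bonds, 4 electron-density regions.

C1 sp3, C2 sp3, C3 sp3, C4 sp3, C5 sp3, C6 sp3, C7 sp2, C8 sp2, C9 sp3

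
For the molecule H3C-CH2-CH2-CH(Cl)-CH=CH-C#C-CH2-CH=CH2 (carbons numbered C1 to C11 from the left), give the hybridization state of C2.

C2 (4 σ bonds) has steric number 4: sp3.

sp³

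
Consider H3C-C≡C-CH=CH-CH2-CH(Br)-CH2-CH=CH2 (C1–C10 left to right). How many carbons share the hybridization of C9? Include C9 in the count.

4

C9 is sp2 (one π bond).
C1: sp3
C2: sp
C3: sp
C4: sp2 ✓
C5: sp2 ✓
C6: sp3
C7: sp3
C8: sp3
C9: sp2 ✓
C10: sp2 ✓
4 carbons are sp2.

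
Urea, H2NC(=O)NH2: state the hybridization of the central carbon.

The central carbon has 3 σ bonds, plus one π bond: steric number 3 → sp2.

sp^2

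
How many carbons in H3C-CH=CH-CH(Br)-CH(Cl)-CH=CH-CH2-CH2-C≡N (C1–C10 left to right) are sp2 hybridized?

C1: sp3
C2: sp2 ✓
C3: sp2 ✓
C4: sp3
C5: sp3
C6: sp2 ✓
C7: sp2 ✓
C8: sp3
C9: sp3
C10: sp
C2, C3, C6, C7 → 4 sp2 carbons.

4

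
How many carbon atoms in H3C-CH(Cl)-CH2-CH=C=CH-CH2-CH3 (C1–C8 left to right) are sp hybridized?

C1: sp3
C2: sp3
C3: sp3
C4: sp2
C5: sp ✓
C6: sp2
C7: sp3
C8: sp3
C5 → 1 sp carbon.

1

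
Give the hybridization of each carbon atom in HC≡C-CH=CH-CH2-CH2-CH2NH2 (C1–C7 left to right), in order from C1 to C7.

C1 sp, C2 sp, C3 sp2, C4 sp2, C5 sp3, C6 sp3, C7 sp3

C1 (2 σ bonds, plus two π bonds) has steric number 2: sp.
C2 carries 2 σ bonds, plus two π bonds, giving a steric number of 2, so it is sp.
C3 (3 σ bonds, plus one π bond) has steric number 3: sp2.
C4 carries 3 σ bonds, plus one π bond, giving a steric number of 3, so it is sp2.
C5 is sp3: 4 σ bonds, 4 electron-density regions.
C6: 4 σ bonds — 4 electron domains, sp3.
C7 — 4 σ bonds. Steric number 4, so sp3.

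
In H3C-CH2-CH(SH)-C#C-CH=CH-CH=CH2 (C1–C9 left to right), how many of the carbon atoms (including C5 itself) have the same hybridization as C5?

2

C5 is sp (two π bonds).
C1: sp3
C2: sp3
C3: sp3
C4: sp ✓
C5: sp ✓
C6: sp2
C7: sp2
C8: sp2
C9: sp2
2 carbons are sp.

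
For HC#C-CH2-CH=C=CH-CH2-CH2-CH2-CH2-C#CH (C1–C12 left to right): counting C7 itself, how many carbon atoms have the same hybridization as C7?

5

C7 is sp3 (only σ bonds).
C1: sp
C2: sp
C3: sp3 ✓
C4: sp2
C5: sp
C6: sp2
C7: sp3 ✓
C8: sp3 ✓
C9: sp3 ✓
C10: sp3 ✓
C11: sp
C12: sp
5 carbons are sp3.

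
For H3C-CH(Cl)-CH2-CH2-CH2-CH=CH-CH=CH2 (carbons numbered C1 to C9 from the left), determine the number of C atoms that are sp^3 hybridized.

C1: sp3 ✓
C2: sp3 ✓
C3: sp3 ✓
C4: sp3 ✓
C5: sp3 ✓
C6: sp2
C7: sp2
C8: sp2
C9: sp2
C1, C2, C3, C4, C5 → 5 sp3 carbons.

5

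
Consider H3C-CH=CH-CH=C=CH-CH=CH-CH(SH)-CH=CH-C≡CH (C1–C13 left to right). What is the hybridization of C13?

sp

C13: 2 σ bonds, plus two π bonds; 2 regions of electron density → sp.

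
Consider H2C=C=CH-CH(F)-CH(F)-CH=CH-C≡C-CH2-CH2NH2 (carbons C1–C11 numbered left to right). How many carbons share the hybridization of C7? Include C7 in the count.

4

C7 is sp2 (one π bond).
C1: sp2 ✓
C2: sp
C3: sp2 ✓
C4: sp3
C5: sp3
C6: sp2 ✓
C7: sp2 ✓
C8: sp
C9: sp
C10: sp3
C11: sp3
4 carbons are sp2.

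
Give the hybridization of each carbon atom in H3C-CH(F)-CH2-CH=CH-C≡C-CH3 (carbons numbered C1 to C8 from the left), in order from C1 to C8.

C1 (4 σ bonds) has steric number 4: sp3.
C2 — 4 σ bonds. Steric number 4, so sp3.
C3 has 4 σ bonds: steric number 4 → sp3.
C4: 3 σ bonds, plus one π bond; 3 regions of electron density → sp2.
C5 has 3 σ bonds, plus one π bond: steric number 3 → sp2.
C6 — 2 σ bonds, plus two π bonds. Steric number 2, so sp.
C7: 2 σ bonds, plus two π bonds; 2 regions of electron density → sp.
C8 carries 4 σ bonds, giving a steric number of 4, so it is sp3.

C1 sp3, C2 sp3, C3 sp3, C4 sp2, C5 sp2, C6 sp, C7 sp, C8 sp3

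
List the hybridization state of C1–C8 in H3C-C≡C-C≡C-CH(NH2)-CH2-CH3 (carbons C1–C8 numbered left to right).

C1 sp3, C2 sp, C3 sp, C4 sp, C5 sp, C6 sp3, C7 sp3, C8 sp3

C1 has 4 σ bonds: steric number 4 → sp3.
C2 (2 σ bonds, plus two π bonds) has steric number 2: sp.
C3 has 2 σ bonds, plus two π bonds: steric number 2 → sp.
C4: 2 σ bonds, plus two π bonds; 2 regions of electron density → sp.
C5: 2 σ bonds, plus two π bonds — 2 electron domains, sp.
C6 (4 σ bonds) has steric number 4: sp3.
C7 carries 4 σ bonds, giving a steric number of 4, so it is sp3.
C8 has 4 σ bonds: steric number 4 → sp3.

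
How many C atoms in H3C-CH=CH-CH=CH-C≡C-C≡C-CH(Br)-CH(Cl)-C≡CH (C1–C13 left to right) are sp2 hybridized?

C1: sp3
C2: sp2 ✓
C3: sp2 ✓
C4: sp2 ✓
C5: sp2 ✓
C6: sp
C7: sp
C8: sp
C9: sp
C10: sp3
C11: sp3
C12: sp
C13: sp
C2, C3, C4, C5 → 4 sp2 carbons.

4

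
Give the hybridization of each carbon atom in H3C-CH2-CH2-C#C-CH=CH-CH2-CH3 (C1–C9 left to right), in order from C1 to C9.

C1 sp3, C2 sp3, C3 sp3, C4 sp, C5 sp, C6 sp2, C7 sp2, C8 sp3, C9 sp3

C1 — 4 σ bonds. Steric number 4, so sp3.
C2 is sp3: 4 σ bonds, 4 electron-density regions.
C3: 4 σ bonds — 4 electron domains, sp3.
C4: 2 σ bonds, plus two π bonds; 2 regions of electron density → sp.
C5 carries 2 σ bonds, plus two π bonds, giving a steric number of 2, so it is sp.
C6 (3 σ bonds, plus one π bond) has steric number 3: sp2.
C7 is sp2: 3 σ bonds, plus one π bond, 3 electron-density regions.
C8 has 4 σ bonds: steric number 4 → sp3.
C9 has 4 σ bonds: steric number 4 → sp3.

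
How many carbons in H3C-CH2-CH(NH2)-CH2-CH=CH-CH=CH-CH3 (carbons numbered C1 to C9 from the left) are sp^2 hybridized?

C1: sp3
C2: sp3
C3: sp3
C4: sp3
C5: sp2 ✓
C6: sp2 ✓
C7: sp2 ✓
C8: sp2 ✓
C9: sp3
C5, C6, C7, C8 → 4 sp2 carbons.

4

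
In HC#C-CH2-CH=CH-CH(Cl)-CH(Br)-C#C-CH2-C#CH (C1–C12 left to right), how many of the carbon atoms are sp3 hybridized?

4

C1: sp
C2: sp
C3: sp3 ✓
C4: sp2
C5: sp2
C6: sp3 ✓
C7: sp3 ✓
C8: sp
C9: sp
C10: sp3 ✓
C11: sp
C12: sp
C3, C6, C7, C10 → 4 sp3 carbons.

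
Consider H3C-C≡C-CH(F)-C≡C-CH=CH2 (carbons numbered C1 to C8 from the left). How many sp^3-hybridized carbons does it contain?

C1: sp3 ✓
C2: sp
C3: sp
C4: sp3 ✓
C5: sp
C6: sp
C7: sp2
C8: sp2
C1, C4 → 2 sp3 carbons.

2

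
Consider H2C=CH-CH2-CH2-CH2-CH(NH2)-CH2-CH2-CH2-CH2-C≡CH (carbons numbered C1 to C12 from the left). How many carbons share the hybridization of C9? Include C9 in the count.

8

C9 is sp3 (only σ bonds).
C1: sp2
C2: sp2
C3: sp3 ✓
C4: sp3 ✓
C5: sp3 ✓
C6: sp3 ✓
C7: sp3 ✓
C8: sp3 ✓
C9: sp3 ✓
C10: sp3 ✓
C11: sp
C12: sp
8 carbons are sp3.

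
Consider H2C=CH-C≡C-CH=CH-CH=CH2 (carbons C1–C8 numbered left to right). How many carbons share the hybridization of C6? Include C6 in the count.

6

C6 is sp2 (one π bond).
C1: sp2 ✓
C2: sp2 ✓
C3: sp
C4: sp
C5: sp2 ✓
C6: sp2 ✓
C7: sp2 ✓
C8: sp2 ✓
6 carbons are sp2.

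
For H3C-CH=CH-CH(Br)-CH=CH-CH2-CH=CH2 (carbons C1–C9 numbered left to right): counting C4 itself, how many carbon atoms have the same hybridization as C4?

C4 is sp3 (only σ bonds).
C1: sp3 ✓
C2: sp2
C3: sp2
C4: sp3 ✓
C5: sp2
C6: sp2
C7: sp3 ✓
C8: sp2
C9: sp2
3 carbons are sp3.

3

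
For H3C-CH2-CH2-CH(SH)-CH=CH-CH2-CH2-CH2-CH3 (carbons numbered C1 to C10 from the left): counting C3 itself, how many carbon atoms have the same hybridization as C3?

C3 is sp3 (only σ bonds).
C1: sp3 ✓
C2: sp3 ✓
C3: sp3 ✓
C4: sp3 ✓
C5: sp2
C6: sp2
C7: sp3 ✓
C8: sp3 ✓
C9: sp3 ✓
C10: sp3 ✓
8 carbons are sp3.

8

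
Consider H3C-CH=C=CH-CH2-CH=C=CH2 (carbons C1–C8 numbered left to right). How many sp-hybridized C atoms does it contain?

2

C1: sp3
C2: sp2
C3: sp ✓
C4: sp2
C5: sp3
C6: sp2
C7: sp ✓
C8: sp2
C3, C7 → 2 sp carbons.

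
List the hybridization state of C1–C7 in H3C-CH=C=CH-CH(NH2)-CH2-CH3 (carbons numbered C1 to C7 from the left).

C1 sp3, C2 sp2, C3 sp, C4 sp2, C5 sp3, C6 sp3, C7 sp3

C1: 4 σ bonds — 4 electron domains, sp3.
C2 has 3 σ bonds, plus one π bond: steric number 3 → sp2.
C3 has 2 σ bonds, plus two π bonds: steric number 2 → sp.
C4 has 3 σ bonds, plus one π bond: steric number 3 → sp2.
C5 has 4 σ bonds: steric number 4 → sp3.
C6: 4 σ bonds — 4 electron domains, sp3.
C7: 4 σ bonds — 4 electron domains, sp3.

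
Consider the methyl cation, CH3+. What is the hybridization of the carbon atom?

Three σ bonds to H, empty p orbital → sp2, trigonal planar.

sp²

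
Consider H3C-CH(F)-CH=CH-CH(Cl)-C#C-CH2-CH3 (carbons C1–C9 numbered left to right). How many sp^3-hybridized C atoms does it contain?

5

C1: sp3 ✓
C2: sp3 ✓
C3: sp2
C4: sp2
C5: sp3 ✓
C6: sp
C7: sp
C8: sp3 ✓
C9: sp3 ✓
C1, C2, C5, C8, C9 → 5 sp3 carbons.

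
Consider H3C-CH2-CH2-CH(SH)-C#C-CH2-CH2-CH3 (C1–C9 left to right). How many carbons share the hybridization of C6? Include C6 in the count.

C6 is sp (two π bonds).
C1: sp3
C2: sp3
C3: sp3
C4: sp3
C5: sp ✓
C6: sp ✓
C7: sp3
C8: sp3
C9: sp3
2 carbons are sp.

2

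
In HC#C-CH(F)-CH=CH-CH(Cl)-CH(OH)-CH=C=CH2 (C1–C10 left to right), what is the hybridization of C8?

C8 has 3 σ bonds, plus one π bond: steric number 3 → sp2.

sp2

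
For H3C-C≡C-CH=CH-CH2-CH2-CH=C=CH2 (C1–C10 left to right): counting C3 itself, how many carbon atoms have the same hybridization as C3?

3

C3 is sp (two π bonds).
C1: sp3
C2: sp ✓
C3: sp ✓
C4: sp2
C5: sp2
C6: sp3
C7: sp3
C8: sp2
C9: sp ✓
C10: sp2
3 carbons are sp.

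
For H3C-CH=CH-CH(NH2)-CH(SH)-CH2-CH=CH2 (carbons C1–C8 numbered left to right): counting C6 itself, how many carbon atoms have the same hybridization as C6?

C6 is sp3 (only σ bonds).
C1: sp3 ✓
C2: sp2
C3: sp2
C4: sp3 ✓
C5: sp3 ✓
C6: sp3 ✓
C7: sp2
C8: sp2
4 carbons are sp3.

4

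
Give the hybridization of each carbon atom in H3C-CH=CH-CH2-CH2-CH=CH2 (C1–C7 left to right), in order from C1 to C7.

C1: 4 σ bonds — 4 electron domains, sp3.
C2 — 3 σ bonds, plus one π bond. Steric number 3, so sp2.
C3: 3 σ bonds, plus one π bond; 3 regions of electron density → sp2.
C4 has 4 σ bonds: steric number 4 → sp3.
C5 has 4 σ bonds: steric number 4 → sp3.
C6 is sp2: 3 σ bonds, plus one π bond, 3 electron-density regions.
C7: 3 σ bonds, plus one π bond — 3 electron domains, sp2.

C1 sp3, C2 sp2, C3 sp2, C4 sp3, C5 sp3, C6 sp2, C7 sp2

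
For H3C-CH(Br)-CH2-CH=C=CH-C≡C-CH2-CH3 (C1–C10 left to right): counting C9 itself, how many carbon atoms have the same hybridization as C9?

5

C9 is sp3 (only σ bonds).
C1: sp3 ✓
C2: sp3 ✓
C3: sp3 ✓
C4: sp2
C5: sp
C6: sp2
C7: sp
C8: sp
C9: sp3 ✓
C10: sp3 ✓
5 carbons are sp3.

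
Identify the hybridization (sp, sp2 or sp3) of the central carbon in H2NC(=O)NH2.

The central carbon is sp2: 3 σ bonds, plus one π bond, 3 electron-density regions.

sp²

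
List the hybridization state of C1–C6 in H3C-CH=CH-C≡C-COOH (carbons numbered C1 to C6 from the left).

C1 is sp3: 4 σ bonds, 4 electron-density regions.
C2 is sp2: 3 σ bonds, plus one π bond, 3 electron-density regions.
C3: 3 σ bonds, plus one π bond — 3 electron domains, sp2.
C4: 2 σ bonds, plus two π bonds; 2 regions of electron density → sp.
C5 is sp: 2 σ bonds, plus two π bonds, 2 electron-density regions.
C6: 3 σ bonds, plus one π bond — 3 electron domains, sp2.

C1 sp3, C2 sp2, C3 sp2, C4 sp, C5 sp, C6 sp2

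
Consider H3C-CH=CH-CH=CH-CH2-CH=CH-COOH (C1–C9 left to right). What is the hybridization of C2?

sp2

C2 (3 σ bonds, plus one π bond) has steric number 3: sp2.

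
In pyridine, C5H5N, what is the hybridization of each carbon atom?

Each carbon atom carries 3 σ bonds, plus one π bond, giving a steric number of 3, so it is sp2.

sp²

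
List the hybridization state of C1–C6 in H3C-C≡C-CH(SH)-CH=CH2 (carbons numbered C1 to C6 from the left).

C1 sp3, C2 sp, C3 sp, C4 sp3, C5 sp2, C6 sp2

C1 (4 σ bonds) has steric number 4: sp3.
C2 (2 σ bonds, plus two π bonds) has steric number 2: sp.
C3: 2 σ bonds, plus two π bonds; 2 regions of electron density → sp.
C4 has 4 σ bonds: steric number 4 → sp3.
C5 — 3 σ bonds, plus one π bond. Steric number 3, so sp2.
C6 is sp2: 3 σ bonds, plus one π bond, 3 electron-density regions.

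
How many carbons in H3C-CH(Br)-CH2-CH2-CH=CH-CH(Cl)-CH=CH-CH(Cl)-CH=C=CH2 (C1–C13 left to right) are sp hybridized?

1

C1: sp3
C2: sp3
C3: sp3
C4: sp3
C5: sp2
C6: sp2
C7: sp3
C8: sp2
C9: sp2
C10: sp3
C11: sp2
C12: sp ✓
C13: sp2
C12 → 1 sp carbon.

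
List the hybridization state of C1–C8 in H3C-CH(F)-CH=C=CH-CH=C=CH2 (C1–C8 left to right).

C1 sp3, C2 sp3, C3 sp2, C4 sp, C5 sp2, C6 sp2, C7 sp, C8 sp2

C1 — 4 σ bonds. Steric number 4, so sp3.
C2 — 4 σ bonds. Steric number 4, so sp3.
C3: 3 σ bonds, plus one π bond — 3 electron domains, sp2.
C4 (2 σ bonds, plus two π bonds) has steric number 2: sp.
C5 carries 3 σ bonds, plus one π bond, giving a steric number of 3, so it is sp2.
C6: 3 σ bonds, plus one π bond; 3 regions of electron density → sp2.
C7 (2 σ bonds, plus two π bonds) has steric number 2: sp.
C8 is sp2: 3 σ bonds, plus one π bond, 3 electron-density regions.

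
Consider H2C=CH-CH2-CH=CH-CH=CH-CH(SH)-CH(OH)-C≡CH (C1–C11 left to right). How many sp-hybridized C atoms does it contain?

2

C1: sp2
C2: sp2
C3: sp3
C4: sp2
C5: sp2
C6: sp2
C7: sp2
C8: sp3
C9: sp3
C10: sp ✓
C11: sp ✓
C10, C11 → 2 sp carbons.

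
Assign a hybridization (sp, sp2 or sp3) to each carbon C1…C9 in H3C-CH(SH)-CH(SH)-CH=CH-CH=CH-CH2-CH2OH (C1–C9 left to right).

C1 sp3, C2 sp3, C3 sp3, C4 sp2, C5 sp2, C6 sp2, C7 sp2, C8 sp3, C9 sp3

C1: 4 σ bonds; 4 regions of electron density → sp3.
C2 has 4 σ bonds: steric number 4 → sp3.
C3 (4 σ bonds) has steric number 4: sp3.
C4 (3 σ bonds, plus one π bond) has steric number 3: sp2.
C5 carries 3 σ bonds, plus one π bond, giving a steric number of 3, so it is sp2.
C6: 3 σ bonds, plus one π bond — 3 electron domains, sp2.
C7 — 3 σ bonds, plus one π bond. Steric number 3, so sp2.
C8 carries 4 σ bonds, giving a steric number of 4, so it is sp3.
C9: 4 σ bonds — 4 electron domains, sp3.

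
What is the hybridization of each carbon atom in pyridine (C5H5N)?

Each carbon atom carries 3 σ bonds, plus one π bond, giving a steric number of 3, so it is sp2.

sp^2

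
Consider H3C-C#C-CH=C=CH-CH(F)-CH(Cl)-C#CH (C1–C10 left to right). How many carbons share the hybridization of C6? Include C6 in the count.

2

C6 is sp2 (one π bond).
C1: sp3
C2: sp
C3: sp
C4: sp2 ✓
C5: sp
C6: sp2 ✓
C7: sp3
C8: sp3
C9: sp
C10: sp
2 carbons are sp2.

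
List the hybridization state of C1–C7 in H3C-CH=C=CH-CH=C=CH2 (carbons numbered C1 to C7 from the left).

C1 — 4 σ bonds. Steric number 4, so sp3.
C2 (3 σ bonds, plus one π bond) has steric number 3: sp2.
C3 is sp: 2 σ bonds, plus two π bonds, 2 electron-density regions.
C4 is sp2: 3 σ bonds, plus one π bond, 3 electron-density regions.
C5 (3 σ bonds, plus one π bond) has steric number 3: sp2.
C6 is sp: 2 σ bonds, plus two π bonds, 2 electron-density regions.
C7 carries 3 σ bonds, plus one π bond, giving a steric number of 3, so it is sp2.

C1 sp3, C2 sp2, C3 sp, C4 sp2, C5 sp2, C6 sp, C7 sp2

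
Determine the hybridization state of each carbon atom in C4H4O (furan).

Each carbon atom carries 3 σ bonds, plus one π bond, giving a steric number of 3, so it is sp2.

sp2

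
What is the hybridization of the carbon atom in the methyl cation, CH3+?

sp²

Three σ bonds to H, empty p orbital → sp2, trigonal planar.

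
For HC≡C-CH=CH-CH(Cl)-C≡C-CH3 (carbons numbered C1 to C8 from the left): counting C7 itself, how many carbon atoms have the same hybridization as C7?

4

C7 is sp (two π bonds).
C1: sp ✓
C2: sp ✓
C3: sp2
C4: sp2
C5: sp3
C6: sp ✓
C7: sp ✓
C8: sp3
4 carbons are sp.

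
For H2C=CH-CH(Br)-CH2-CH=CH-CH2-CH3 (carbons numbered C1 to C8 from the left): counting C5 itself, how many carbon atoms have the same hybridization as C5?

4

C5 is sp2 (one π bond).
C1: sp2 ✓
C2: sp2 ✓
C3: sp3
C4: sp3
C5: sp2 ✓
C6: sp2 ✓
C7: sp3
C8: sp3
4 carbons are sp2.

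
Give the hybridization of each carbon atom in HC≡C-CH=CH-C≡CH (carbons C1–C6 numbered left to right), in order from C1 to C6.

C1 has 2 σ bonds, plus two π bonds: steric number 2 → sp.
C2: 2 σ bonds, plus two π bonds; 2 regions of electron density → sp.
C3: 3 σ bonds, plus one π bond — 3 electron domains, sp2.
C4: 3 σ bonds, plus one π bond; 3 regions of electron density → sp2.
C5: 2 σ bonds, plus two π bonds — 2 electron domains, sp.
C6: 2 σ bonds, plus two π bonds — 2 electron domains, sp.

C1 sp, C2 sp, C3 sp2, C4 sp2, C5 sp, C6 sp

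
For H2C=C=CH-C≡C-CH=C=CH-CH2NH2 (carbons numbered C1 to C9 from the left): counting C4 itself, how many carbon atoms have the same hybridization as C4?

C4 is sp (two π bonds).
C1: sp2
C2: sp ✓
C3: sp2
C4: sp ✓
C5: sp ✓
C6: sp2
C7: sp ✓
C8: sp2
C9: sp3
4 carbons are sp.

4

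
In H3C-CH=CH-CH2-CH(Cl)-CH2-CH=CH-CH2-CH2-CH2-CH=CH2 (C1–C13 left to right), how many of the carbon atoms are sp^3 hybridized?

C1: sp3 ✓
C2: sp2
C3: sp2
C4: sp3 ✓
C5: sp3 ✓
C6: sp3 ✓
C7: sp2
C8: sp2
C9: sp3 ✓
C10: sp3 ✓
C11: sp3 ✓
C12: sp2
C13: sp2
C1, C4, C5, C6, C9, C10, C11 → 7 sp3 carbons.

7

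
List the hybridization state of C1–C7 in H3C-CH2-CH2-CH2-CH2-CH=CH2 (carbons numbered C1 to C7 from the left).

C1 carries 4 σ bonds, giving a steric number of 4, so it is sp3.
C2 is sp3: 4 σ bonds, 4 electron-density regions.
C3 has 4 σ bonds: steric number 4 → sp3.
C4: 4 σ bonds; 4 regions of electron density → sp3.
C5 (4 σ bonds) has steric number 4: sp3.
C6: 3 σ bonds, plus one π bond — 3 electron domains, sp2.
C7 (3 σ bonds, plus one π bond) has steric number 3: sp2.

C1 sp3, C2 sp3, C3 sp3, C4 sp3, C5 sp3, C6 sp2, C7 sp2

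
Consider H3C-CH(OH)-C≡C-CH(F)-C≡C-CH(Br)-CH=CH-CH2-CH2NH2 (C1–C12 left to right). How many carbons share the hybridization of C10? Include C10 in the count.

C10 is sp2 (one π bond).
C1: sp3
C2: sp3
C3: sp
C4: sp
C5: sp3
C6: sp
C7: sp
C8: sp3
C9: sp2 ✓
C10: sp2 ✓
C11: sp3
C12: sp3
2 carbons are sp2.

2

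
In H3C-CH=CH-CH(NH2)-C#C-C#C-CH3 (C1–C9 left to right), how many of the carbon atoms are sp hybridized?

C1: sp3
C2: sp2
C3: sp2
C4: sp3
C5: sp ✓
C6: sp ✓
C7: sp ✓
C8: sp ✓
C9: sp3
C5, C6, C7, C8 → 4 sp carbons.

4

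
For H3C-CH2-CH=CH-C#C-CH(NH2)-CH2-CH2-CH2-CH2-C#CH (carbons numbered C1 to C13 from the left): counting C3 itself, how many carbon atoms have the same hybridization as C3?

C3 is sp2 (one π bond).
C1: sp3
C2: sp3
C3: sp2 ✓
C4: sp2 ✓
C5: sp
C6: sp
C7: sp3
C8: sp3
C9: sp3
C10: sp3
C11: sp3
C12: sp
C13: sp
2 carbons are sp2.

2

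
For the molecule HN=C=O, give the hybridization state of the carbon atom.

The carbon atom has 2 σ bonds, plus two π bonds: steric number 2 → sp.

sp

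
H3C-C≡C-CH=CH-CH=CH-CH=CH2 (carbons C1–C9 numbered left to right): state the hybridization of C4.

sp^2

C4: 3 σ bonds, plus one π bond; 3 regions of electron density → sp2.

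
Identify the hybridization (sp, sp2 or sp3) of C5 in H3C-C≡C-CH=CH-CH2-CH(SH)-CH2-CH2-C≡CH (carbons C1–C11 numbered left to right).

C5 is sp2: 3 σ bonds, plus one π bond, 3 electron-density regions.

sp^2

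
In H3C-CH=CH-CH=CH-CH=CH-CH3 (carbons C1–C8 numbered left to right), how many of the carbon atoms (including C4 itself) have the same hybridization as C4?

6

C4 is sp2 (one π bond).
C1: sp3
C2: sp2 ✓
C3: sp2 ✓
C4: sp2 ✓
C5: sp2 ✓
C6: sp2 ✓
C7: sp2 ✓
C8: sp3
6 carbons are sp2.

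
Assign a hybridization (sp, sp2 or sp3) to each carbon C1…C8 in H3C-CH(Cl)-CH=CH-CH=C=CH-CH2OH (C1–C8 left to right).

C1 (4 σ bonds) has steric number 4: sp3.
C2 has 4 σ bonds: steric number 4 → sp3.
C3 — 3 σ bonds, plus one π bond. Steric number 3, so sp2.
C4 has 3 σ bonds, plus one π bond: steric number 3 → sp2.
C5 carries 3 σ bonds, plus one π bond, giving a steric number of 3, so it is sp2.
C6 has 2 σ bonds, plus two π bonds: steric number 2 → sp.
C7 is sp2: 3 σ bonds, plus one π bond, 3 electron-density regions.
C8 carries 4 σ bonds, giving a steric number of 4, so it is sp3.

C1 sp3, C2 sp3, C3 sp2, C4 sp2, C5 sp2, C6 sp, C7 sp2, C8 sp3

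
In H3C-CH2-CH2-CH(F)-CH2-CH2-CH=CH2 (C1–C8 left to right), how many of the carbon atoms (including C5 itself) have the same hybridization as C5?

C5 is sp3 (only σ bonds).
C1: sp3 ✓
C2: sp3 ✓
C3: sp3 ✓
C4: sp3 ✓
C5: sp3 ✓
C6: sp3 ✓
C7: sp2
C8: sp2
6 carbons are sp3.

6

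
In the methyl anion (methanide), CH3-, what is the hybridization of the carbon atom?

sp^3

Three σ bonds + one lone pair = steric number 4 → sp3, pyramidal.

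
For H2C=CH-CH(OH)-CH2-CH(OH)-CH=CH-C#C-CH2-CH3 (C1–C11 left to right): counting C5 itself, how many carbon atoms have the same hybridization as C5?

C5 is sp3 (only σ bonds).
C1: sp2
C2: sp2
C3: sp3 ✓
C4: sp3 ✓
C5: sp3 ✓
C6: sp2
C7: sp2
C8: sp
C9: sp
C10: sp3 ✓
C11: sp3 ✓
5 carbons are sp3.

5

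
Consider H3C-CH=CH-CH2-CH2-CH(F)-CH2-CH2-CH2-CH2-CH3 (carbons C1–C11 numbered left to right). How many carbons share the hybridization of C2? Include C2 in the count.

C2 is sp2 (one π bond).
C1: sp3
C2: sp2 ✓
C3: sp2 ✓
C4: sp3
C5: sp3
C6: sp3
C7: sp3
C8: sp3
C9: sp3
C10: sp3
C11: sp3
2 carbons are sp2.

2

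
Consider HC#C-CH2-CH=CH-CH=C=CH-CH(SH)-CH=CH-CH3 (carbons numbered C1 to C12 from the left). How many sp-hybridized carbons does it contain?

3

C1: sp ✓
C2: sp ✓
C3: sp3
C4: sp2
C5: sp2
C6: sp2
C7: sp ✓
C8: sp2
C9: sp3
C10: sp2
C11: sp2
C12: sp3
C1, C2, C7 → 3 sp carbons.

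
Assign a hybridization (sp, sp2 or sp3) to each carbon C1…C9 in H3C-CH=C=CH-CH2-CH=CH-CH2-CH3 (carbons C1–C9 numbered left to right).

C1 sp3, C2 sp2, C3 sp, C4 sp2, C5 sp3, C6 sp2, C7 sp2, C8 sp3, C9 sp3

C1 has 4 σ bonds: steric number 4 → sp3.
C2 carries 3 σ bonds, plus one π bond, giving a steric number of 3, so it is sp2.
C3: 2 σ bonds, plus two π bonds; 2 regions of electron density → sp.
C4: 3 σ bonds, plus one π bond — 3 electron domains, sp2.
C5: 4 σ bonds — 4 electron domains, sp3.
C6 — 3 σ bonds, plus one π bond. Steric number 3, so sp2.
C7 — 3 σ bonds, plus one π bond. Steric number 3, so sp2.
C8 — 4 σ bonds. Steric number 4, so sp3.
C9: 4 σ bonds; 4 regions of electron density → sp3.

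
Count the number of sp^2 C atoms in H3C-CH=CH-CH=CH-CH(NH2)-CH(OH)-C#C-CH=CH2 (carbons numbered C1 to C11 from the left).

C1: sp3
C2: sp2 ✓
C3: sp2 ✓
C4: sp2 ✓
C5: sp2 ✓
C6: sp3
C7: sp3
C8: sp
C9: sp
C10: sp2 ✓
C11: sp2 ✓
C2, C3, C4, C5, C10, C11 → 6 sp2 carbons.

6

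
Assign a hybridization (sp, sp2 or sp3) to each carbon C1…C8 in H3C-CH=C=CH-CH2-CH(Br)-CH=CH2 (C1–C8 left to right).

C1 carries 4 σ bonds, giving a steric number of 4, so it is sp3.
C2 has 3 σ bonds, plus one π bond: steric number 3 → sp2.
C3: 2 σ bonds, plus two π bonds; 2 regions of electron density → sp.
C4 is sp2: 3 σ bonds, plus one π bond, 3 electron-density regions.
C5: 4 σ bonds; 4 regions of electron density → sp3.
C6 is sp3: 4 σ bonds, 4 electron-density regions.
C7: 3 σ bonds, plus one π bond; 3 regions of electron density → sp2.
C8 — 3 σ bonds, plus one π bond. Steric number 3, so sp2.

C1 sp3, C2 sp2, C3 sp, C4 sp2, C5 sp3, C6 sp3, C7 sp2, C8 sp2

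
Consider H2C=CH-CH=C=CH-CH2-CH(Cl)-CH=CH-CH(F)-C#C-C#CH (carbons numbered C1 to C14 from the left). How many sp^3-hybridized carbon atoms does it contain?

3

C1: sp2
C2: sp2
C3: sp2
C4: sp
C5: sp2
C6: sp3 ✓
C7: sp3 ✓
C8: sp2
C9: sp2
C10: sp3 ✓
C11: sp
C12: sp
C13: sp
C14: sp
C6, C7, C10 → 3 sp3 carbons.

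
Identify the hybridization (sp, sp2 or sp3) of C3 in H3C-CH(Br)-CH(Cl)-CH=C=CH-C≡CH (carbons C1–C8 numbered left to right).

sp³

C3: 4 σ bonds; 4 regions of electron density → sp3.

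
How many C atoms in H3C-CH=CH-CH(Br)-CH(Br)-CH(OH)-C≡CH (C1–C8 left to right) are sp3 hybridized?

C1: sp3 ✓
C2: sp2
C3: sp2
C4: sp3 ✓
C5: sp3 ✓
C6: sp3 ✓
C7: sp
C8: sp
C1, C4, C5, C6 → 4 sp3 carbons.

4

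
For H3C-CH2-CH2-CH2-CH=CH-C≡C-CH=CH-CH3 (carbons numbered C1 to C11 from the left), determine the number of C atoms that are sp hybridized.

2

C1: sp3
C2: sp3
C3: sp3
C4: sp3
C5: sp2
C6: sp2
C7: sp ✓
C8: sp ✓
C9: sp2
C10: sp2
C11: sp3
C7, C8 → 2 sp carbons.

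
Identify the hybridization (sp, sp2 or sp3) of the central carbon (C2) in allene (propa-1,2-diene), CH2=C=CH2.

sp

Two σ bonds and two π bonds (one to each neighbour) → sp.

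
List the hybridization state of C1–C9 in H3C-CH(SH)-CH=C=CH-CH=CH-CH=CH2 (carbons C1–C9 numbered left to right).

C1 sp3, C2 sp3, C3 sp2, C4 sp, C5 sp2, C6 sp2, C7 sp2, C8 sp2, C9 sp2

C1 is sp3: 4 σ bonds, 4 electron-density regions.
C2: 4 σ bonds — 4 electron domains, sp3.
C3 has 3 σ bonds, plus one π bond: steric number 3 → sp2.
C4 carries 2 σ bonds, plus two π bonds, giving a steric number of 2, so it is sp.
C5 carries 3 σ bonds, plus one π bond, giving a steric number of 3, so it is sp2.
C6 (3 σ bonds, plus one π bond) has steric number 3: sp2.
C7 — 3 σ bonds, plus one π bond. Steric number 3, so sp2.
C8 — 3 σ bonds, plus one π bond. Steric number 3, so sp2.
C9: 3 σ bonds, plus one π bond — 3 electron domains, sp2.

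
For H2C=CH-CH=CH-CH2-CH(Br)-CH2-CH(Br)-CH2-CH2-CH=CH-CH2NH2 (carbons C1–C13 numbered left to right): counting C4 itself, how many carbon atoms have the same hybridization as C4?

6

C4 is sp2 (one π bond).
C1: sp2 ✓
C2: sp2 ✓
C3: sp2 ✓
C4: sp2 ✓
C5: sp3
C6: sp3
C7: sp3
C8: sp3
C9: sp3
C10: sp3
C11: sp2 ✓
C12: sp2 ✓
C13: sp3
6 carbons are sp2.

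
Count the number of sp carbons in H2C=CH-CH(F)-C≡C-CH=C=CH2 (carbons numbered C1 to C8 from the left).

C1: sp2
C2: sp2
C3: sp3
C4: sp ✓
C5: sp ✓
C6: sp2
C7: sp ✓
C8: sp2
C4, C5, C7 → 3 sp carbons.

3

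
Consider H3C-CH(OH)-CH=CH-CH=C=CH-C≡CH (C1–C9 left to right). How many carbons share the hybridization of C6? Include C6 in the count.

C6 is sp (two π bonds).
C1: sp3
C2: sp3
C3: sp2
C4: sp2
C5: sp2
C6: sp ✓
C7: sp2
C8: sp ✓
C9: sp ✓
3 carbons are sp.

3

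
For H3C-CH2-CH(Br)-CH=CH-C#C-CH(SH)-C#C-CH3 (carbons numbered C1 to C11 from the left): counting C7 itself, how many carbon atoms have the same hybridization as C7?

4

C7 is sp (two π bonds).
C1: sp3
C2: sp3
C3: sp3
C4: sp2
C5: sp2
C6: sp ✓
C7: sp ✓
C8: sp3
C9: sp ✓
C10: sp ✓
C11: sp3
4 carbons are sp.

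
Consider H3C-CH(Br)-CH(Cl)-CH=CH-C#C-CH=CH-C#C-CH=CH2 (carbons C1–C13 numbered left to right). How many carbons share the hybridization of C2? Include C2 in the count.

3

C2 is sp3 (only σ bonds).
C1: sp3 ✓
C2: sp3 ✓
C3: sp3 ✓
C4: sp2
C5: sp2
C6: sp
C7: sp
C8: sp2
C9: sp2
C10: sp
C11: sp
C12: sp2
C13: sp2
3 carbons are sp3.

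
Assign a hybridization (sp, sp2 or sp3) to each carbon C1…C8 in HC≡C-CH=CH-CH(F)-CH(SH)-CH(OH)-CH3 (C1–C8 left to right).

C1 sp, C2 sp, C3 sp2, C4 sp2, C5 sp3, C6 sp3, C7 sp3, C8 sp3

C1 is sp: 2 σ bonds, plus two π bonds, 2 electron-density regions.
C2: 2 σ bonds, plus two π bonds; 2 regions of electron density → sp.
C3 (3 σ bonds, plus one π bond) has steric number 3: sp2.
C4: 3 σ bonds, plus one π bond — 3 electron domains, sp2.
C5: 4 σ bonds — 4 electron domains, sp3.
C6: 4 σ bonds; 4 regions of electron density → sp3.
C7 — 4 σ bonds. Steric number 4, so sp3.
C8 has 4 σ bonds: steric number 4 → sp3.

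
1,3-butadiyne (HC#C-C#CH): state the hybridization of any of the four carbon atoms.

Every carbon is part of a C≡C triple bond: two σ regions → sp.

sp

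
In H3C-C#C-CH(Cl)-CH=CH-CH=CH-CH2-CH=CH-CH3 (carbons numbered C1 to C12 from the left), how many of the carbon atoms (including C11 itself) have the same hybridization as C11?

6

C11 is sp2 (one π bond).
C1: sp3
C2: sp
C3: sp
C4: sp3
C5: sp2 ✓
C6: sp2 ✓
C7: sp2 ✓
C8: sp2 ✓
C9: sp3
C10: sp2 ✓
C11: sp2 ✓
C12: sp3
6 carbons are sp2.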